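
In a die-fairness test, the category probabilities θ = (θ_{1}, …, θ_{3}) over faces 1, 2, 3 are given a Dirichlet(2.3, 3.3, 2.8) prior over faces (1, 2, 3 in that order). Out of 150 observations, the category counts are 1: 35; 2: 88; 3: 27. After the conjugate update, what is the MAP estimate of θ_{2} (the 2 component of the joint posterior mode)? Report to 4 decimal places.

The Dirichlet prior is conjugate to the Multinomial likelihood: each posterior αⱼ = prior αⱼ + observed count nⱼ.
Posterior concentration: (37.3, 91.3, 29.8), total = 158.4.
Joint mode component: (α_{2}−1)/(Σα−K) = 90.3/155.4 = 0.5811.

0.5811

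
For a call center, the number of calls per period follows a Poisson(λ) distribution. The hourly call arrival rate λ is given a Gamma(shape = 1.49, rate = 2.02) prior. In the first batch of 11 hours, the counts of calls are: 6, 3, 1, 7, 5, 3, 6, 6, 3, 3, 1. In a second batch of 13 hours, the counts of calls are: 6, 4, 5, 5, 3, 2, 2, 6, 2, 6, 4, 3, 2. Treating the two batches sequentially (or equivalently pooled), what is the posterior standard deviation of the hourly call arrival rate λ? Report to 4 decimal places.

With a Gamma(shape α, rate β) prior, the Poisson likelihood is conjugate: the posterior is Gamma(α + ΣXᵢ, β + n).
Batch 1: sum of counts S = 44 over n = 11 hours.
After batch 1: Gamma(α+S, β+n) = Gamma(1.49+44, 2.02+11) = Gamma(45.49, 13.02).
Batch 2: sum of counts S = 50 over n = 13 hours.
After batch 2: Gamma(α+S, β+n) = Gamma(45.49+50, 13.02+13) = Gamma(95.49, 26.02).
SD = √α/β = √95.49/26.02 = 0.3756.

0.3756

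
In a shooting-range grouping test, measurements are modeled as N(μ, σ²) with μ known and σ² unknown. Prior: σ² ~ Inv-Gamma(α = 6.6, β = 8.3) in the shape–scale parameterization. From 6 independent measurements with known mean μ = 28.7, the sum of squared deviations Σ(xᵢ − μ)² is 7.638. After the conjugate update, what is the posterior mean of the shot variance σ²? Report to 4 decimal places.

1.4092

With known mean μ and an Inverse-Gamma(α, β) prior on σ², the Normal likelihood is conjugate: posterior is Inv-Gamma(α + n/2, β + Σ(xᵢ−μ)²/2).
Posterior: Inv-Gamma(6.6 + 6/2, 8.3 + 7.638/2) = Inv-Gamma(9.60, 12.1190).
E[σ²|data] = β/(α−1) = 12.1190/8.60 = 1.4092.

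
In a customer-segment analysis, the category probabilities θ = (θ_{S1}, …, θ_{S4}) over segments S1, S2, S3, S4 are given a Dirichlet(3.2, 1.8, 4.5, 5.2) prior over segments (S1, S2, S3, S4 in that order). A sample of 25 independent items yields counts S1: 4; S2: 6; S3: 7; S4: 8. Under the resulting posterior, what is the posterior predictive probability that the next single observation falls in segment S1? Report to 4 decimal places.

The Dirichlet prior is conjugate to the Multinomial likelihood: each posterior αⱼ = prior αⱼ + observed count nⱼ.
Posterior concentration: (7.2, 7.8, 11.5, 13.2), total = 39.7.
P(next = S1 | data) = α_{S1}/Σα = 0.1814.

0.1814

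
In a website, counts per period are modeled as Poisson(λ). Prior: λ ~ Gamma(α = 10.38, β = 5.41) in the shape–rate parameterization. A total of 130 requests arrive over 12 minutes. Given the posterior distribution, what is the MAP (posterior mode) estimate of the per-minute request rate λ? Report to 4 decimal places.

With a Gamma(shape α, rate β) prior, the Poisson likelihood is conjugate: the posterior is Gamma(α + ΣXᵢ, β + n).
Posterior: Gamma(α+S, β+n) = Gamma(10.38+130, 5.41+12) = Gamma(140.38, 17.41).
Mode of Gamma(α,β) for α≥1 is (α−1)/β = 139.38/17.41 = 8.0057.

8.0057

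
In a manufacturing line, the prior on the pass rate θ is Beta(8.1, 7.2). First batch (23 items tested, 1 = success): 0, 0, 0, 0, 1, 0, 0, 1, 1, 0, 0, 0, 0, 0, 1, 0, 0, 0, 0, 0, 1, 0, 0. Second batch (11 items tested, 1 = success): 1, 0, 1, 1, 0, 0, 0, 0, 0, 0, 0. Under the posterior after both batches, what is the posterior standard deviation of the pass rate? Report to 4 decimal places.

The Beta prior is conjugate to a Binomial/Bernoulli likelihood; the update adds successes to α and failures to β.
After batch 1: Beta(8.1+5, 7.2+18) = Beta(13.1, 25.2).
After batch 2: Beta(13.1+3, 25.2+8) = Beta(16.1, 33.2).
Var = αβ/((α+β)²(α+β+1)) = 16.1·33.2/(49.3²·50.3) = 0.00437222; SD = √0.00437222 = 0.0661.

0.0661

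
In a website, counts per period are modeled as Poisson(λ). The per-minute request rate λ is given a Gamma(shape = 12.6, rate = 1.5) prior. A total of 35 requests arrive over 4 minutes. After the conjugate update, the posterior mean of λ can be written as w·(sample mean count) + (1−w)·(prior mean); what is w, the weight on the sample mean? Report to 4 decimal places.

0.7273

With a Gamma(shape α, rate β) prior, the Poisson likelihood is conjugate: the posterior is Gamma(α + ΣXᵢ, β + n).
Posterior mean = (α₀+S)/(β₀+n) = [n/(β₀+n)]·(S/n) + [β₀/(β₀+n)]·(α₀/β₀), so only n and β₀ enter the weight.
Weight on data w = n/(β₀+n) = 4/(1.5+4) = 4/5.5 = 0.7273.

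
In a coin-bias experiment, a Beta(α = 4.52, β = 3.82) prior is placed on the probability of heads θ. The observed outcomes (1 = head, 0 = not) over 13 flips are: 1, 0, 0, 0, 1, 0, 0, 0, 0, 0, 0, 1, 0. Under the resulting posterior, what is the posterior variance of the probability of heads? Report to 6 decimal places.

The Beta prior is conjugate to a Binomial/Bernoulli likelihood; the update adds successes to α and failures to β.
Posterior: Beta(α+k, β+n−k) = Beta(4.52+3, 3.82+10) = Beta(7.52, 13.82).
Var = αβ/((α+β)²(α+β+1)) = 7.52·13.82/(21.34²·22.34) = 0.010215.

0.010215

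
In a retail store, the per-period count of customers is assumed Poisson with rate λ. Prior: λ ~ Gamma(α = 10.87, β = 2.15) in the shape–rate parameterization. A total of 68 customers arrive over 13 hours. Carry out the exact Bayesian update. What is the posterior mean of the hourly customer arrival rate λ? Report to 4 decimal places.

With a Gamma(shape α, rate β) prior, the Poisson likelihood is conjugate: the posterior is Gamma(α + ΣXᵢ, β + n).
Posterior: Gamma(α+S, β+n) = Gamma(10.87+68, 2.15+13) = Gamma(78.87, 15.15).
Posterior mean = α/β = 78.87/15.15 = 5.2059.

5.2059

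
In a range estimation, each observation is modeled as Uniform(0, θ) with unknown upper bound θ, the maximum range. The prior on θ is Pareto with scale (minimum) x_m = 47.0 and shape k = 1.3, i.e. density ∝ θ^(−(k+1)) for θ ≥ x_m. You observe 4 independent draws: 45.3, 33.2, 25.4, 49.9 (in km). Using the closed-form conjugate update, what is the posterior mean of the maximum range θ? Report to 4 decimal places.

61.5047

A Pareto(scale x_m, shape k) prior on the upper bound θ of Uniform(0, θ) is conjugate: posterior is Pareto(max(x_m, max xᵢ), k + n).
Sample maximum = 49.9; prior scale x_m = 47.0 → posterior scale = max = 49.9.
Posterior shape = 1.3 + 4 = 5.3.
E[θ|data] = k·x_m/(k−1) = 5.3·49.9/4.3 = 61.5047.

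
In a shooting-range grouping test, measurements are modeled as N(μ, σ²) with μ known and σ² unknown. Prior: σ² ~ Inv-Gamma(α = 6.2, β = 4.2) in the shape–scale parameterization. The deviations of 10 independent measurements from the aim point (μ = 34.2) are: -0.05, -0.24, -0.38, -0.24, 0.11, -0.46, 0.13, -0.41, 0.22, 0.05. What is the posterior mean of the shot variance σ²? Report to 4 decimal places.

0.4471

With known mean μ and an Inverse-Gamma(α, β) prior on σ², the Normal likelihood is conjugate: posterior is Inv-Gamma(α + n/2, β + Σ(xᵢ−μ)²/2).
Σ(xᵢ−μ)² = (-0.05)² + (-0.24)² + (-0.38)² + (-0.24)² + (0.11)² + (-0.46)² + (0.13)² + (-0.41)² + (0.22)² + (0.05)² = 0.7217.
Posterior: Inv-Gamma(6.2 + 10/2, 4.2 + 0.7217/2) = Inv-Gamma(11.20, 4.56085).
E[σ²|data] = β/(α−1) = 4.56085/10.20 = 0.4471.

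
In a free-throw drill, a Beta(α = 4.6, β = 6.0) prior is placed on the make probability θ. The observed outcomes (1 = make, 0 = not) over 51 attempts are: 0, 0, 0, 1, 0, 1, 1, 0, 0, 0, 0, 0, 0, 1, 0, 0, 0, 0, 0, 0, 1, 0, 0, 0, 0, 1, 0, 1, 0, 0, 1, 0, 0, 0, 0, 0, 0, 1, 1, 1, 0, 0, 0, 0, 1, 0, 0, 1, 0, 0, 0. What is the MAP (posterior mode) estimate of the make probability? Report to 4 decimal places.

The Beta prior is conjugate to a Binomial/Bernoulli likelihood; the update adds successes to α and failures to β.
Posterior: Beta(α+k, β+n−k) = Beta(4.6+13, 6.0+38) = Beta(17.6, 44.0).
Mode of Beta(a,b) for a,b>1 is (a−1)/(a+b−2) = 16.6/59.6 = 0.2785.

0.2785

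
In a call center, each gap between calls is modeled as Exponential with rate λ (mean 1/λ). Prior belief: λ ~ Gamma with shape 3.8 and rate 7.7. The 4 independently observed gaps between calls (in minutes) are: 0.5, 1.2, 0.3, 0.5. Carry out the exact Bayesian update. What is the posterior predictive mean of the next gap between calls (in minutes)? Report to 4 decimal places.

With a Gamma(shape α, rate β) prior on the exponential rate λ, the posterior after n observations with total T = Σxᵢ is Gamma(α+n, β+T).
Sum of observations T = 2.5 minutes; n = 4.
Posterior: Gamma(3.8+4, 7.7+2.5) = Gamma(7.8, 10.2).
The predictive distribution for the next observation is Lomax; its mean is β/(α−1) = 10.2/6.8 = 1.5000.

1.5000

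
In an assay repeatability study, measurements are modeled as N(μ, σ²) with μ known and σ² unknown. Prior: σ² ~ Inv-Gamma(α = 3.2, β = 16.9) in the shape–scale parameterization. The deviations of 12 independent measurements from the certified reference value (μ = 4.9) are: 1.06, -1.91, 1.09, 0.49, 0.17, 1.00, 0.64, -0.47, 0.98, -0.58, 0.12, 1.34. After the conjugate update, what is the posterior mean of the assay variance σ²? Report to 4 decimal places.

2.7296

With known mean μ and an Inverse-Gamma(α, β) prior on σ², the Normal likelihood is conjugate: posterior is Inv-Gamma(α + n/2, β + Σ(xᵢ−μ)²/2).
Σ(xᵢ−μ)² = (1.06)² + (-1.91)² + (1.09)² + (0.49)² + (0.17)² + (1.00)² + (0.64)² + (-0.47)² + (0.98)² + (-0.58)² + (0.12)² + (1.34)² = 10.9661.
Posterior: Inv-Gamma(3.2 + 12/2, 16.9 + 10.9661/2) = Inv-Gamma(9.20, 22.38305).
E[σ²|data] = β/(α−1) = 22.38305/8.20 = 2.7296.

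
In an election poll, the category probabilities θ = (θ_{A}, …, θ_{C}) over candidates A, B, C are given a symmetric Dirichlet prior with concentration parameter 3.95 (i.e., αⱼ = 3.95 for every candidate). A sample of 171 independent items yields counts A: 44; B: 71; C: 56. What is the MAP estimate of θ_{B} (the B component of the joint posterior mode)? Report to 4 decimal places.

The Dirichlet prior is conjugate to the Multinomial likelihood: each posterior αⱼ = prior αⱼ + observed count nⱼ.
Posterior concentration: (47.95, 74.95, 59.95), total = 182.85.
Joint mode component: (α_{B}−1)/(Σα−K) = 73.95/179.85 = 0.4112.

0.4112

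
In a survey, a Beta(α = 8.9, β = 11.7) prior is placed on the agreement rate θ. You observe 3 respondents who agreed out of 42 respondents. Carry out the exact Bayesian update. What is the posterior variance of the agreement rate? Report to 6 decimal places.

The Beta prior is conjugate to a Binomial/Bernoulli likelihood; the update adds successes to α and failures to β.
Posterior: Beta(α+k, β+n−k) = Beta(8.9+3, 11.7+39) = Beta(11.9, 50.7).
Var = αβ/((α+β)²(α+β+1)) = 11.9·50.7/(62.6²·63.6) = 0.002421.

0.002421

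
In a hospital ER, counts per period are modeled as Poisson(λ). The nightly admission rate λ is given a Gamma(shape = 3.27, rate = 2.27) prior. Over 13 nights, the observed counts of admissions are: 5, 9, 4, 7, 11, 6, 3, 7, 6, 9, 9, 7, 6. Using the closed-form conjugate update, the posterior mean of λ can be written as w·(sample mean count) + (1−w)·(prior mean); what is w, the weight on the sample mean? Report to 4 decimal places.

With a Gamma(shape α, rate β) prior, the Poisson likelihood is conjugate: the posterior is Gamma(α + ΣXᵢ, β + n).
Posterior mean = (α₀+S)/(β₀+n) = [n/(β₀+n)]·(S/n) + [β₀/(β₀+n)]·(α₀/β₀), so only n and β₀ enter the weight.
Weight on data w = n/(β₀+n) = 13/(2.27+13) = 13/15.27 = 0.8513.

0.8513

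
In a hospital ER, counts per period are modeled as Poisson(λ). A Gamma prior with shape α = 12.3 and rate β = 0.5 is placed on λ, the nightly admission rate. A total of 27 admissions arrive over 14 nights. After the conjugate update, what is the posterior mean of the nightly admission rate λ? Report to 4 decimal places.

2.7103

With a Gamma(shape α, rate β) prior, the Poisson likelihood is conjugate: the posterior is Gamma(α + ΣXᵢ, β + n).
Posterior: Gamma(α+S, β+n) = Gamma(12.3+27, 0.5+14) = Gamma(39.3, 14.5).
Posterior mean = α/β = 39.3/14.5 = 2.7103.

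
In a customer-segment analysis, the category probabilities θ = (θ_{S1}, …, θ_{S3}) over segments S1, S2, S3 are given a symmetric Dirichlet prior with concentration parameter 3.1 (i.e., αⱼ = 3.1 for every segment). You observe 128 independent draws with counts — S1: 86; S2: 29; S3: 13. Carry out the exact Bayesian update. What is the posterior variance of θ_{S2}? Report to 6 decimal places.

The Dirichlet prior is conjugate to the Multinomial likelihood: each posterior αⱼ = prior αⱼ + observed count nⱼ.
Posterior concentration: (89.1, 32.1, 16.1), total = 137.3.
Var[θ_j] = α_j(Σα−α_j)/((Σα)²(Σα+1)) = 32.1·105.2/(137.3²·138.3) = 0.001295.

0.001295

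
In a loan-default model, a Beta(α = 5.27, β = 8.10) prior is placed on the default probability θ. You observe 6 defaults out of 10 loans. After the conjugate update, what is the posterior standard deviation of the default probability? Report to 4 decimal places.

0.1012

The Beta prior is conjugate to a Binomial/Bernoulli likelihood; the update adds successes to α and failures to β.
Posterior: Beta(α+k, β+n−k) = Beta(5.27+6, 8.10+4) = Beta(11.27, 12.10).
Var = αβ/((α+β)²(α+β+1)) = 11.27·12.10/(23.37²·24.37) = 0.01024557; SD = √0.01024557 = 0.1012.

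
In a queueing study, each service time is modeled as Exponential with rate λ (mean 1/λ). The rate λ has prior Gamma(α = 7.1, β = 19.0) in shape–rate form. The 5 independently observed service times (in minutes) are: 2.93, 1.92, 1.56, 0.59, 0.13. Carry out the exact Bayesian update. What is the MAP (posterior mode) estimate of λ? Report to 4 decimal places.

With a Gamma(shape α, rate β) prior on the exponential rate λ, the posterior after n observations with total T = Σxᵢ is Gamma(α+n, β+T).
Sum of observations T = 7.13 minutes; n = 5.
Posterior: Gamma(7.1+5, 19.0+7.13) = Gamma(12.1, 26.13).
Mode = (α−1)/β = 0.4248.

0.4248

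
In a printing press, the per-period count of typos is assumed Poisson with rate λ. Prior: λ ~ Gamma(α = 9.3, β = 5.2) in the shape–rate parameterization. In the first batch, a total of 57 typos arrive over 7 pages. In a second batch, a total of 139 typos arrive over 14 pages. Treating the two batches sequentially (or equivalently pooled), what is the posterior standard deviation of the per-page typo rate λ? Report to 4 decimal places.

With a Gamma(shape α, rate β) prior, the Poisson likelihood is conjugate: the posterior is Gamma(α + ΣXᵢ, β + n).
After batch 1: Gamma(α+S, β+n) = Gamma(9.3+57, 5.2+7) = Gamma(66.3, 12.2).
After batch 2: Gamma(α+S, β+n) = Gamma(66.3+139, 12.2+14) = Gamma(205.3, 26.2).
SD = √α/β = √205.3/26.2 = 0.5469.

0.5469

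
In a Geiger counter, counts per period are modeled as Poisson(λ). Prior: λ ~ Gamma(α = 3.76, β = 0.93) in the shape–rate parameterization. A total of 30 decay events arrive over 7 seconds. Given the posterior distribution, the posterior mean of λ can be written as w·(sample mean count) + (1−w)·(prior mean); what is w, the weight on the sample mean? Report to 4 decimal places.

With a Gamma(shape α, rate β) prior, the Poisson likelihood is conjugate: the posterior is Gamma(α + ΣXᵢ, β + n).
Posterior mean = (α₀+S)/(β₀+n) = [n/(β₀+n)]·(S/n) + [β₀/(β₀+n)]·(α₀/β₀), so only n and β₀ enter the weight.
Weight on data w = n/(β₀+n) = 7/(0.93+7) = 7/7.93 = 0.8827.

0.8827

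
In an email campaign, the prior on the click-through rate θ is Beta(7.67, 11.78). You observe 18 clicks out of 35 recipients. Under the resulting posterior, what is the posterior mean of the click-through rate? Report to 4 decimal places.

The Beta prior is conjugate to a Binomial/Bernoulli likelihood; the update adds successes to α and failures to β.
Posterior: Beta(α+k, β+n−k) = Beta(7.67+18, 11.78+17) = Beta(25.67, 28.78).
Posterior mean = α/(α+β) = 25.67/54.45 = 0.4714.

0.4714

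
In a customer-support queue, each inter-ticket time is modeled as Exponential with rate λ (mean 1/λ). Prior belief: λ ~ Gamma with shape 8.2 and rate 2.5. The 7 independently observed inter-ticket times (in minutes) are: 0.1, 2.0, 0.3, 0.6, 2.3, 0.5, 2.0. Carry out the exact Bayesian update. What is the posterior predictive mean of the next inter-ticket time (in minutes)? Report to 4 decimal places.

0.7254

With a Gamma(shape α, rate β) prior on the exponential rate λ, the posterior after n observations with total T = Σxᵢ is Gamma(α+n, β+T).
Sum of observations T = 7.8 minutes; n = 7.
Posterior: Gamma(8.2+7, 2.5+7.8) = Gamma(15.2, 10.3).
The predictive distribution for the next observation is Lomax; its mean is β/(α−1) = 10.3/14.2 = 0.7254.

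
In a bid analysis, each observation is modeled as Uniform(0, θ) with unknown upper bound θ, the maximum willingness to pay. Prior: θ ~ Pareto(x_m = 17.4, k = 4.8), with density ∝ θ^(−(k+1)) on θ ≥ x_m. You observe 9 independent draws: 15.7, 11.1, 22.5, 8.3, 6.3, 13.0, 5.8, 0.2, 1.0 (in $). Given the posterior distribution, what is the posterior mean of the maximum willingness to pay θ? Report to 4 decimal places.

A Pareto(scale x_m, shape k) prior on the upper bound θ of Uniform(0, θ) is conjugate: posterior is Pareto(max(x_m, max xᵢ), k + n).
Sample maximum = 22.5; prior scale x_m = 17.4 → posterior scale = max = 22.5.
Posterior shape = 4.8 + 9 = 13.8.
E[θ|data] = k·x_m/(k−1) = 13.8·22.5/12.8 = 24.2578.

24.2578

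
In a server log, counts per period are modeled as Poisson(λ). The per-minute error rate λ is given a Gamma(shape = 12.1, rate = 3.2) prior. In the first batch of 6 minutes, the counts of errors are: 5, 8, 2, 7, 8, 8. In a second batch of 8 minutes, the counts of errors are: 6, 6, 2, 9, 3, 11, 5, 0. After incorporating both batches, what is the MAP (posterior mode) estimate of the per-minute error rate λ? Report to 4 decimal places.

5.2965

With a Gamma(shape α, rate β) prior, the Poisson likelihood is conjugate: the posterior is Gamma(α + ΣXᵢ, β + n).
Batch 1: sum of counts S = 38 over n = 6 minutes.
After batch 1: Gamma(α+S, β+n) = Gamma(12.1+38, 3.2+6) = Gamma(50.1, 9.2).
Batch 2: sum of counts S = 42 over n = 8 minutes.
After batch 2: Gamma(α+S, β+n) = Gamma(50.1+42, 9.2+8) = Gamma(92.1, 17.2).
Mode of Gamma(α,β) for α≥1 is (α−1)/β = 91.1/17.2 = 5.2965.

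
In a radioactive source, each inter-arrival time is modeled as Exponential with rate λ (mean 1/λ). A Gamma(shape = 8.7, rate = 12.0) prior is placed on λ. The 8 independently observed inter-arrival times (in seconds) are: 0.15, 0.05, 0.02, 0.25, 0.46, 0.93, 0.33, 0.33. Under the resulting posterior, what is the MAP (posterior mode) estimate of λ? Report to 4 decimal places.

With a Gamma(shape α, rate β) prior on the exponential rate λ, the posterior after n observations with total T = Σxᵢ is Gamma(α+n, β+T).
Sum of observations T = 2.52 seconds; n = 8.
Posterior: Gamma(8.7+8, 12.0+2.52) = Gamma(16.7, 14.52).
Mode = (α−1)/β = 1.0813.

1.0813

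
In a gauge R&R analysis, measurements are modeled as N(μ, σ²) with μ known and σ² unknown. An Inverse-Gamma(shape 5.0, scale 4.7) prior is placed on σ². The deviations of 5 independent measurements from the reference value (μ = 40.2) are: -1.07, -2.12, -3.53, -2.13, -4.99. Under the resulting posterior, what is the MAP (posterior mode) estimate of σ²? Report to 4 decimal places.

3.3492

With known mean μ and an Inverse-Gamma(α, β) prior on σ², the Normal likelihood is conjugate: posterior is Inv-Gamma(α + n/2, β + Σ(xᵢ−μ)²/2).
Σ(xᵢ−μ)² = (-1.07)² + (-2.12)² + (-3.53)² + (-2.13)² + (-4.99)² = 47.5372.
Posterior: Inv-Gamma(5.0 + 5/2, 4.7 + 47.5372/2) = Inv-Gamma(7.50, 28.46860).
Mode = β/(α+1) = 28.46860/8.50 = 3.3492.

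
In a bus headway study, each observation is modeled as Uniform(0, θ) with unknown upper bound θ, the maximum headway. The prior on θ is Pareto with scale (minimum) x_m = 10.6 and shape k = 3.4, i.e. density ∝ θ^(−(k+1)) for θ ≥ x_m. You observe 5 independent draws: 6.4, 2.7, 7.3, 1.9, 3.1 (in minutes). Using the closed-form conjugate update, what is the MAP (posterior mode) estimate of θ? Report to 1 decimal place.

10.6

A Pareto(scale x_m, shape k) prior on the upper bound θ of Uniform(0, θ) is conjugate: posterior is Pareto(max(x_m, max xᵢ), k + n).
Sample maximum = 7.3; prior scale x_m = 10.6 → posterior scale = max = 10.6.
Posterior shape = 3.4 + 5 = 8.4.
The Pareto density is decreasing on [x_m, ∞), so the mode is x_m = 10.6.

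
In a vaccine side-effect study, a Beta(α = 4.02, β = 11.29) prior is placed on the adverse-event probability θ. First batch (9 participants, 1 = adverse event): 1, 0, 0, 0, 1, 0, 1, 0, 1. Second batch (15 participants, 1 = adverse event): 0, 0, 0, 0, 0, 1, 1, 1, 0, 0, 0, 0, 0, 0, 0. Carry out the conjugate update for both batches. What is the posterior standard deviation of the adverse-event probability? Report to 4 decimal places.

0.0707

The Beta prior is conjugate to a Binomial/Bernoulli likelihood; the update adds successes to α and failures to β.
After batch 1: Beta(4.02+4, 11.29+5) = Beta(8.02, 16.29).
After batch 2: Beta(8.02+3, 16.29+12) = Beta(11.02, 28.29).
Var = αβ/((α+β)²(α+β+1)) = 11.02·28.29/(39.31²·40.31) = 0.00500490; SD = √0.00500490 = 0.0707.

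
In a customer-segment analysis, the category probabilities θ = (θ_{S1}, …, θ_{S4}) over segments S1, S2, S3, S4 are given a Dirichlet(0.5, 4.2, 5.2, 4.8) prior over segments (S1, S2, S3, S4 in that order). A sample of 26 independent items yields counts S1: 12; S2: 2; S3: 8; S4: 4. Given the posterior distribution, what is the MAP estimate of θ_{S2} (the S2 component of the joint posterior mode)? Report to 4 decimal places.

0.1417

The Dirichlet prior is conjugate to the Multinomial likelihood: each posterior αⱼ = prior αⱼ + observed count nⱼ.
Posterior concentration: (12.5, 6.2, 13.2, 8.8), total = 40.7.
Joint mode component: (α_{S2}−1)/(Σα−K) = 5.2/36.7 = 0.1417.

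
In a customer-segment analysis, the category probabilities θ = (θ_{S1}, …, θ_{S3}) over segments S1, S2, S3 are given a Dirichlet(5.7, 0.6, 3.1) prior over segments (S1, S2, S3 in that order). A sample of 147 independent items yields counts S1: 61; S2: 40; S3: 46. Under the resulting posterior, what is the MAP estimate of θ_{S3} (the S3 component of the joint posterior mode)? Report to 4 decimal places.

The Dirichlet prior is conjugate to the Multinomial likelihood: each posterior αⱼ = prior αⱼ + observed count nⱼ.
Posterior concentration: (66.7, 40.6, 49.1), total = 156.4.
Joint mode component: (α_{S3}−1)/(Σα−K) = 48.1/153.4 = 0.3136.

0.3136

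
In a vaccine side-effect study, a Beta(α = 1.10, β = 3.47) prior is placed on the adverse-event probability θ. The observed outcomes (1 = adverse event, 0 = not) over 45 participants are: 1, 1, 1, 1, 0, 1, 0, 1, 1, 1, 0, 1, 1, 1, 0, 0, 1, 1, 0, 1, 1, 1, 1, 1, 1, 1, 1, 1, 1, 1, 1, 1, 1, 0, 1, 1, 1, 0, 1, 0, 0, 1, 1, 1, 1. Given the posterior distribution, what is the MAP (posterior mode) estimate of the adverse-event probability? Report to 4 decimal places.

The Beta prior is conjugate to a Binomial/Bernoulli likelihood; the update adds successes to α and failures to β.
Posterior: Beta(α+k, β+n−k) = Beta(1.10+35, 3.47+10) = Beta(36.10, 13.47).
Mode of Beta(a,b) for a,b>1 is (a−1)/(a+b−2) = 35.10/47.57 = 0.7379.

0.7379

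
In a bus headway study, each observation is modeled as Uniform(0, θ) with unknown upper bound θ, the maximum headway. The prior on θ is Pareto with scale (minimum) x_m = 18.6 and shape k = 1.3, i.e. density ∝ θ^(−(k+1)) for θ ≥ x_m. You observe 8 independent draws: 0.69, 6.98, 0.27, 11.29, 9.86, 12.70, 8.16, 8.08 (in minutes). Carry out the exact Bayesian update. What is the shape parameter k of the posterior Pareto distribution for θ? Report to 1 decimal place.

9.3

A Pareto(scale x_m, shape k) prior on the upper bound θ of Uniform(0, θ) is conjugate: posterior is Pareto(max(x_m, max xᵢ), k + n).
Sample maximum = 12.70; prior scale x_m = 18.6 → posterior scale = max = 18.60.
Posterior shape = 1.3 + 8 = 9.3.
Posterior shape k = 9.3.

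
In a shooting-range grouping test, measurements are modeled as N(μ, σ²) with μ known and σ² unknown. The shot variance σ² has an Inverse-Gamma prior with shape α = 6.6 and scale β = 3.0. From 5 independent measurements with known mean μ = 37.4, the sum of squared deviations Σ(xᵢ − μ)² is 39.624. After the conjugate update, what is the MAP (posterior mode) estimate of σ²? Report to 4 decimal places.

With known mean μ and an Inverse-Gamma(α, β) prior on σ², the Normal likelihood is conjugate: posterior is Inv-Gamma(α + n/2, β + Σ(xᵢ−μ)²/2).
Posterior: Inv-Gamma(6.6 + 5/2, 3.0 + 39.624/2) = Inv-Gamma(9.10, 22.8120).
Mode = β/(α+1) = 22.8120/10.10 = 2.2586.

2.2586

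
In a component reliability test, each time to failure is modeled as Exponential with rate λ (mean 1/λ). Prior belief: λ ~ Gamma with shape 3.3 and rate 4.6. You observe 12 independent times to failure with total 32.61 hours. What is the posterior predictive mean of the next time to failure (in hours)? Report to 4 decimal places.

2.6021

With a Gamma(shape α, rate β) prior on the exponential rate λ, the posterior after n observations with total T = Σxᵢ is Gamma(α+n, β+T).
Posterior: Gamma(3.3+12, 4.6+32.61) = Gamma(15.3, 37.21).
The predictive distribution for the next observation is Lomax; its mean is β/(α−1) = 37.21/14.3 = 2.6021.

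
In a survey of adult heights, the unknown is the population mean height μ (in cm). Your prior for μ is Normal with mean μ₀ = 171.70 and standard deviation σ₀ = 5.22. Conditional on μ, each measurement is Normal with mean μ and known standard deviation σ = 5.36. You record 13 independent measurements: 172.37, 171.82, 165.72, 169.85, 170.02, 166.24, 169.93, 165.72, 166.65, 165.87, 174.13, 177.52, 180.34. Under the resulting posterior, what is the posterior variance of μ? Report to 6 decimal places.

For Normal data with known variance σ², a Normal(μ₀, σ₀²) prior on μ is conjugate. Posterior precision = 1/σ₀² + n/σ²; posterior mean is the precision-weighted average of μ₀ and x̄.
σ₀² = 5.22² = 27.2484, σ² = 5.36² = 28.7296; σ² + n·σ₀² = 28.7296 + 13·27.2484 = 382.9588.
Posterior precision = 1/σ₀² + n/σ² = 1/27.2484 + 13/28.7296 = (σ² + n·σ₀²)/(σ₀²σ²) = 382.9588/(27.2484·28.7296); posterior variance σₙ² = σ₀²σ²/(σ² + n·σ₀²) = 27.2484·28.7296/382.9588 = 2.044177.

2.044177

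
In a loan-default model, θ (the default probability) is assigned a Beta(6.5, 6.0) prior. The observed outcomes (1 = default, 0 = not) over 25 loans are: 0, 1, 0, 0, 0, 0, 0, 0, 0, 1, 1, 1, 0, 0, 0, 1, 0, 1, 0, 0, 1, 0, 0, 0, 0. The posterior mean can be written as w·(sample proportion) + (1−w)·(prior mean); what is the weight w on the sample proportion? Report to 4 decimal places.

The Beta prior is conjugate to a Binomial/Bernoulli likelihood; the update adds successes to α and failures to β.
Posterior mean = (α₀+k)/(α₀+β₀+n) = [n/(α₀+β₀+n)]·(k/n) + [(α₀+β₀)/(α₀+β₀+n)]·α₀/(α₀+β₀), so only n and the prior enter the weight.
The weight on the data is w = n/(α₀+β₀+n) = 25/(6.5+6.0+25) = 25/37.5 = 0.6667.

0.6667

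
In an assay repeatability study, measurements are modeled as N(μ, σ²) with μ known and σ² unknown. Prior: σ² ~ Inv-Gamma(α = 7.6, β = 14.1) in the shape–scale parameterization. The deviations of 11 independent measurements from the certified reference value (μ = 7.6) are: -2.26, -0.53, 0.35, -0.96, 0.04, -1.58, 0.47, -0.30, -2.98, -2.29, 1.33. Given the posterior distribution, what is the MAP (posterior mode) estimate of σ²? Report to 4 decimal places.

1.8913

With known mean μ and an Inverse-Gamma(α, β) prior on σ², the Normal likelihood is conjugate: posterior is Inv-Gamma(α + n/2, β + Σ(xᵢ−μ)²/2).
Σ(xᵢ−μ)² = (-2.26)² + (-0.53)² + (0.35)² + (-0.96)² + (0.04)² + (-1.58)² + (0.47)² + (-0.30)² + (-2.98)² + (-2.29)² + (1.33)² = 25.1349.
Posterior: Inv-Gamma(7.6 + 11/2, 14.1 + 25.1349/2) = Inv-Gamma(13.10, 26.66745).
Mode = β/(α+1) = 26.66745/14.10 = 1.8913.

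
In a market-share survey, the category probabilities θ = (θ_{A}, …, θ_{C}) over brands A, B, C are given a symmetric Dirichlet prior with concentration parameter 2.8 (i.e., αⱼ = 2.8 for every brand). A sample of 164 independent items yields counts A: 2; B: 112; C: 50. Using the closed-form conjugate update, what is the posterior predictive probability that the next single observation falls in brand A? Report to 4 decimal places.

The Dirichlet prior is conjugate to the Multinomial likelihood: each posterior αⱼ = prior αⱼ + observed count nⱼ.
Posterior concentration: (4.8, 114.8, 52.8), total = 172.4.
P(next = A | data) = α_{A}/Σα = 0.0278.

0.0278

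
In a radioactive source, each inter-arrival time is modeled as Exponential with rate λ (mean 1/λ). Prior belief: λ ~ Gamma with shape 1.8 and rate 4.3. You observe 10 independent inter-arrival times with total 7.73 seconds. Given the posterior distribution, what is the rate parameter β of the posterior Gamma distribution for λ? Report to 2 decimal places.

With a Gamma(shape α, rate β) prior on the exponential rate λ, the posterior after n observations with total T = Σxᵢ is Gamma(α+n, β+T).
Posterior: Gamma(1.8+10, 4.3+7.73) = Gamma(11.8, 12.03).
Posterior β = 12.03.

12.03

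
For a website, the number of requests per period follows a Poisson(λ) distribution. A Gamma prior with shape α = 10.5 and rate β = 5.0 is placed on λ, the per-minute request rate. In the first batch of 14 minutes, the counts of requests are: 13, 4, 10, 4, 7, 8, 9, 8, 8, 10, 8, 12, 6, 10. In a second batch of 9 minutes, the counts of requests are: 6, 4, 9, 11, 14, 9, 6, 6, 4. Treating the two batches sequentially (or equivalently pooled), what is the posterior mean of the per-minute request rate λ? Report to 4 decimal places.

With a Gamma(shape α, rate β) prior, the Poisson likelihood is conjugate: the posterior is Gamma(α + ΣXᵢ, β + n).
Batch 1: sum of counts S = 117 over n = 14 minutes.
After batch 1: Gamma(α+S, β+n) = Gamma(10.5+117, 5.0+14) = Gamma(127.5, 19.0).
Batch 2: sum of counts S = 69 over n = 9 minutes.
After batch 2: Gamma(α+S, β+n) = Gamma(127.5+69, 19.0+9) = Gamma(196.5, 28.0).
Posterior mean = α/β = 196.5/28.0 = 7.0179.

7.0179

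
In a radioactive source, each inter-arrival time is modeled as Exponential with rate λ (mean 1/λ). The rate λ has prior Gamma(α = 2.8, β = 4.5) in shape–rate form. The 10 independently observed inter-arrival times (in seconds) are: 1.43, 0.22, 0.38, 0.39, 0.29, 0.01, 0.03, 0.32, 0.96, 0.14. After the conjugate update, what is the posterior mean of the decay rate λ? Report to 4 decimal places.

With a Gamma(shape α, rate β) prior on the exponential rate λ, the posterior after n observations with total T = Σxᵢ is Gamma(α+n, β+T).
Sum of observations T = 4.17 seconds; n = 10.
Posterior: Gamma(2.8+10, 4.5+4.17) = Gamma(12.8, 8.67).
Posterior mean of λ = α/β = 12.8/8.67 = 1.4764.

1.4764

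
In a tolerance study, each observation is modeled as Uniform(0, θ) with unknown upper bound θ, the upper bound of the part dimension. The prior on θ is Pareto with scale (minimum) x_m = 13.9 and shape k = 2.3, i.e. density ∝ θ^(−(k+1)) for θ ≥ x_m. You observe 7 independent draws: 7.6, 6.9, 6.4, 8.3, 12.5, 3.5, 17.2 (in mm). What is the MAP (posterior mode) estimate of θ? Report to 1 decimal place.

17.2

A Pareto(scale x_m, shape k) prior on the upper bound θ of Uniform(0, θ) is conjugate: posterior is Pareto(max(x_m, max xᵢ), k + n).
Sample maximum = 17.2; prior scale x_m = 13.9 → posterior scale = max = 17.2.
Posterior shape = 2.3 + 7 = 9.3.
The Pareto density is decreasing on [x_m, ∞), so the mode is x_m = 17.2.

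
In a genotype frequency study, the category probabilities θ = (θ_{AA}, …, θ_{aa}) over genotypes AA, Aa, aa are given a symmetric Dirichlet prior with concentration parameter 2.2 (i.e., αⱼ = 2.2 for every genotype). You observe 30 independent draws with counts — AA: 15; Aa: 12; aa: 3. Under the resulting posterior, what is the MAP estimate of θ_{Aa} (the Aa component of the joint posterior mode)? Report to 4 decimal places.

The Dirichlet prior is conjugate to the Multinomial likelihood: each posterior αⱼ = prior αⱼ + observed count nⱼ.
Posterior concentration: (17.2, 14.2, 5.2), total = 36.6.
Joint mode component: (α_{Aa}−1)/(Σα−K) = 13.2/33.6 = 0.3929.

0.3929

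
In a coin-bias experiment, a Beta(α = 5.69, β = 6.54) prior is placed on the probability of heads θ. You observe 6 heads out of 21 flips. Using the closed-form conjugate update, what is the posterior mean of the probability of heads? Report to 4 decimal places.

The Beta prior is conjugate to a Binomial/Bernoulli likelihood; the update adds successes to α and failures to β.
Posterior: Beta(α+k, β+n−k) = Beta(5.69+6, 6.54+15) = Beta(11.69, 21.54).
Posterior mean = α/(α+β) = 11.69/33.23 = 0.3518.

0.3518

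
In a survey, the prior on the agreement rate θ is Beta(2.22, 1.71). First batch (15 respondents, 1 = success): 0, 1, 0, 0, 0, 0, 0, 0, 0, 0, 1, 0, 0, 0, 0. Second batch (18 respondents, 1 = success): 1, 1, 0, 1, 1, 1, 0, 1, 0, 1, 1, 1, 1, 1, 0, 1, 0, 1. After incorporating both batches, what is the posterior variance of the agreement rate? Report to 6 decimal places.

The Beta prior is conjugate to a Binomial/Bernoulli likelihood; the update adds successes to α and failures to β.
After batch 1: Beta(2.22+2, 1.71+13) = Beta(4.22, 14.71).
After batch 2: Beta(4.22+13, 14.71+5) = Beta(17.22, 19.71).
Var = αβ/((α+β)²(α+β+1)) = 17.22·19.71/(36.93²·37.93) = 0.006561.

0.006561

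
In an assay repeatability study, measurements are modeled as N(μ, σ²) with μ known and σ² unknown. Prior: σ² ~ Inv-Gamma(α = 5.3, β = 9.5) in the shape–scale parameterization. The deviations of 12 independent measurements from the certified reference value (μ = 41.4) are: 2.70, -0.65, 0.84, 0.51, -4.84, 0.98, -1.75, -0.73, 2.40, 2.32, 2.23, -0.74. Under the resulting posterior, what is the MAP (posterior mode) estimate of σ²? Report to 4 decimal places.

2.9399

With known mean μ and an Inverse-Gamma(α, β) prior on σ², the Normal likelihood is conjugate: posterior is Inv-Gamma(α + n/2, β + Σ(xᵢ−μ)²/2).
Σ(xᵢ−μ)² = (2.70)² + (-0.65)² + (0.84)² + (0.51)² + (-4.84)² + (0.98)² + (-1.75)² + (-0.73)² + (2.40)² + (2.32)² + (2.23)² + (-0.74)² = 53.3225.
Posterior: Inv-Gamma(5.3 + 12/2, 9.5 + 53.3225/2) = Inv-Gamma(11.30, 36.16125).
Mode = β/(α+1) = 36.16125/12.30 = 2.9399.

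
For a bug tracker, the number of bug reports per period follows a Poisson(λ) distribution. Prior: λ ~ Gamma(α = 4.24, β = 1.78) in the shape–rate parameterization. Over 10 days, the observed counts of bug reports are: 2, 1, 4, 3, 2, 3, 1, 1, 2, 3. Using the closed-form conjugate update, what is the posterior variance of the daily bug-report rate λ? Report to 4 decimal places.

With a Gamma(shape α, rate β) prior, the Poisson likelihood is conjugate: the posterior is Gamma(α + ΣXᵢ, β + n).
Sum of counts S = 22 over n = 10 days.
Posterior: Gamma(α+S, β+n) = Gamma(4.24+22, 1.78+10) = Gamma(26.24, 11.78).
Var = α/β² = 26.24/11.78² = 0.1891.

0.1891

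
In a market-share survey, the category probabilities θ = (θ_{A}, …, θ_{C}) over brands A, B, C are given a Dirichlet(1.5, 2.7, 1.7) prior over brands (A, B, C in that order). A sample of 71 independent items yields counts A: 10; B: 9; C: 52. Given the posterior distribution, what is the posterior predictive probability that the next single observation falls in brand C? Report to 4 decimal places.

The Dirichlet prior is conjugate to the Multinomial likelihood: each posterior αⱼ = prior αⱼ + observed count nⱼ.
Posterior concentration: (11.5, 11.7, 53.7), total = 76.9.
P(next = C | data) = α_{C}/Σα = 0.6983.

0.6983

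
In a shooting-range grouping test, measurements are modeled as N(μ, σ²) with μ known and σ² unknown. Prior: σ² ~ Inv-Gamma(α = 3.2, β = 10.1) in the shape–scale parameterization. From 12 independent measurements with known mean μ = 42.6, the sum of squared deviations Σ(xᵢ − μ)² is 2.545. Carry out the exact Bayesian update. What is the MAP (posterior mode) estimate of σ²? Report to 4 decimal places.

With known mean μ and an Inverse-Gamma(α, β) prior on σ², the Normal likelihood is conjugate: posterior is Inv-Gamma(α + n/2, β + Σ(xᵢ−μ)²/2).
Posterior: Inv-Gamma(3.2 + 12/2, 10.1 + 2.545/2) = Inv-Gamma(9.20, 11.3725).
Mode = β/(α+1) = 11.3725/10.20 = 1.1150.

1.1150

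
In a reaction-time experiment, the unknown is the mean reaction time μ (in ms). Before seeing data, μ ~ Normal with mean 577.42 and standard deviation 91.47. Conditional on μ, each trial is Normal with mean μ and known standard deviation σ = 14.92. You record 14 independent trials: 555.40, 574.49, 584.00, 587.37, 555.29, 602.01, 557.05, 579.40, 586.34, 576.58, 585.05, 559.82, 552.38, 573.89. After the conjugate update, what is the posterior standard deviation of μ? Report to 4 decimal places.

3.9838

For Normal data with known variance σ², a Normal(μ₀, σ₀²) prior on μ is conjugate. Posterior precision = 1/σ₀² + n/σ²; posterior mean is the precision-weighted average of μ₀ and x̄.
σ₀² = 91.47² = 8366.7609, σ² = 14.92² = 222.6064; σ² + n·σ₀² = 222.6064 + 14·8366.7609 = 117357.259.
Posterior precision = 1/σ₀² + n/σ² = 1/8366.7609 + 14/222.6064 = (σ² + n·σ₀²)/(σ₀²σ²) = 117357.259/(8366.7609·222.6064); posterior variance σₙ² = σ₀²σ²/(σ² + n·σ₀²) = 8366.7609·222.6064/117357.259 = 15.870297.
Posterior SD = √σₙ² = √(8366.7609·222.6064/117357.259) = 3.9838.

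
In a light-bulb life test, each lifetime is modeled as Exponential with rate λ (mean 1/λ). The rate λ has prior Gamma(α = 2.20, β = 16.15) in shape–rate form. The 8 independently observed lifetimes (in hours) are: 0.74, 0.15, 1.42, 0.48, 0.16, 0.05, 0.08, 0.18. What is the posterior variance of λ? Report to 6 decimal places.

0.027074

With a Gamma(shape α, rate β) prior on the exponential rate λ, the posterior after n observations with total T = Σxᵢ is Gamma(α+n, β+T).
Sum of observations T = 3.26 hours; n = 8.
Posterior: Gamma(2.20+8, 16.15+3.26) = Gamma(10.20, 19.41).
Var = α/β² = 0.027074.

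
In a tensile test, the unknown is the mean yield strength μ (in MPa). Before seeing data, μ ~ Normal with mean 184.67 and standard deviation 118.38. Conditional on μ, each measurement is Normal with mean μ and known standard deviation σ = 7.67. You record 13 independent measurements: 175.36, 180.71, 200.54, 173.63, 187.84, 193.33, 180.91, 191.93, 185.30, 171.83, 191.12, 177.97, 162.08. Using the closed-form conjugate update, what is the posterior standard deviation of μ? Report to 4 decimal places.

For Normal data with known variance σ², a Normal(μ₀, σ₀²) prior on μ is conjugate. Posterior precision = 1/σ₀² + n/σ²; posterior mean is the precision-weighted average of μ₀ and x̄.
σ₀² = 118.38² = 14013.8244, σ² = 7.67² = 58.8289; σ² + n·σ₀² = 58.8289 + 13·14013.8244 = 182238.5461.
Posterior precision = 1/σ₀² + n/σ² = 1/14013.8244 + 13/58.8289 = (σ² + n·σ₀²)/(σ₀²σ²) = 182238.5461/(14013.8244·58.8289); posterior variance σₙ² = σ₀²σ²/(σ² + n·σ₀²) = 14013.8244·58.8289/182238.5461 = 4.523839.
Posterior SD = √σₙ² = √(14013.8244·58.8289/182238.5461) = 2.1269.

2.1269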